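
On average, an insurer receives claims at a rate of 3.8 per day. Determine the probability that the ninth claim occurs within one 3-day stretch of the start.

0.8016

Over the interval, μ = 3.8 × 3 = 11.4 (a 3-day stretch = 3 days).
The ninth arrival falls in the interval iff at least 9 events occur there: P(S_9 ≤ t) = P(N ≥ 9) = 1 − P(N ≤ 8) ≈ 0.8016.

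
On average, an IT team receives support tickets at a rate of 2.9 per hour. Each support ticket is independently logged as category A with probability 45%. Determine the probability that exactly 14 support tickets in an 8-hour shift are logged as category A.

0.0613

Thinning: the support tickets that are logged as category A themselves form a Poisson process with rate 0.45 × 2.9 = 1.305 per hour.
Over the interval, μ = 1.305 × 8 = 10.44 (an 8-hour shift = 8 hours).
P(N = 14) = e^(−10.44) · 10.44^14/14! ≈ 0.0613.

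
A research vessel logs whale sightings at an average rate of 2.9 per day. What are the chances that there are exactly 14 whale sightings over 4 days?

0.0840

Over the interval, μ = 2.9 × 4 = 11.6 (4 days).
P(N = 14) = e^(−μ) μ^14/14! = e^(−11.6) · 11.6^14/87178291200 ≈ 0.0840.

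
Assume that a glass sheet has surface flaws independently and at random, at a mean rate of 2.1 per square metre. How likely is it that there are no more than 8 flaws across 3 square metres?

Over the interval, μ = 2.1 × 3 = 6.3 (3 square metres).
P(N ≤ 8) = Σ_{j=0}^{8} e^(−μ) μ^j/j! ≈ 0.8148.

0.8148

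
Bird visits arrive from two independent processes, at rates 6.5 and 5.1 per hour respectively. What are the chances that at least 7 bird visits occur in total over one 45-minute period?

Independent Poisson processes superpose: combined rate λ = 6.5 + 5.1 = 11.6 per hour.
Over the interval, μ = 11.6 × 0.75 = 8.7 (a 45-minute period = 0.75 hours).
P(N ≥ 7) = 1 − P(N ≤ 6) ≈ 0.7645.

0.7645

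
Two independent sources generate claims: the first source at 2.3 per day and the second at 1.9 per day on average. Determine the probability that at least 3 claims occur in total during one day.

0.7898

Independent Poisson processes superpose: combined rate λ = 2.3 + 1.9 = 4.2 per day.
So μ = 4.2.
P(N ≥ 3) = 1 − P(N ≤ 2) ≈ 0.7898.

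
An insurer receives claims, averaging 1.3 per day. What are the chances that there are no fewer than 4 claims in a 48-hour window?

Over the interval, μ = 1.3 × 2 = 2.6 (a 48-hour window = 2 days).
P(N ≥ 4) = 1 − P(N ≤ 3) = 1 − Σ_{j=0}^{3} e^(−μ) μ^j/j! ≈ 0.2640.

0.2640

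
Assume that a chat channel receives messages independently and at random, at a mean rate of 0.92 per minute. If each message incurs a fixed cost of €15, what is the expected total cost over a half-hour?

E[N] = 0.92 × 30 = 27.6 (a half-hour = 30 minutes); E[cost] = 27.6 × €15 = €414.

€414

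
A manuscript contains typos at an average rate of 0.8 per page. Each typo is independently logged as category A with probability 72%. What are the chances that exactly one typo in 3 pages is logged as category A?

Thinning: the typos that are logged as category A themselves form a Poisson process with rate 0.72 × 0.8 = 0.576 per page.
Over the interval, μ = 0.576 × 3 = 1.728 (3 pages).
P(N = 1) = e^(−1.728) · 1.728^1/1! ≈ 0.3070.

0.3070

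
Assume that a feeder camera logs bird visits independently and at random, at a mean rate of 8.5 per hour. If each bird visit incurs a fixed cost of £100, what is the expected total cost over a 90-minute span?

£1275

E[N] = 8.5 × 1.5 = 12.75 (a 90-minute span = 1.5 hours); E[cost] = 12.75 × £100 = £1275.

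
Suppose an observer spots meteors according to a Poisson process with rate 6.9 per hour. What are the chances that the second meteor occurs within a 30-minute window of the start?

0.8587

Over the interval, μ = 6.9 × 0.5 = 3.45 (a 30-minute window = 0.5 hours).
The second arrival falls in the interval iff at least 2 events occur there: P(S_2 ≤ t) = P(N ≥ 2) = 1 − P(N ≤ 1) ≈ 0.8587.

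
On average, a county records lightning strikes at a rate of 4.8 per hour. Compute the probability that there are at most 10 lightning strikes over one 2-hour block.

Over the interval, μ = 4.8 × 2 = 9.6 (a 2-hour block = 2 hours).
P(N ≤ 10) = Σ_{j=0}^{10} e^(−μ) μ^j/j! ≈ 0.6329.

0.6329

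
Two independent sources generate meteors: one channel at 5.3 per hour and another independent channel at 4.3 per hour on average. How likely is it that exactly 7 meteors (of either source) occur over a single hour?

0.1010

Independent Poisson processes superpose: combined rate λ = 5.3 + 4.3 = 9.6 per hour.
So μ = 9.6.
P(N = 7) = e^(−9.6) · 9.6^7/7! ≈ 0.1010.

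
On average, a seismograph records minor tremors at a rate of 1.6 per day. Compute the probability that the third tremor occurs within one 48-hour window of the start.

Over the interval, μ = 1.6 × 2 = 3.2 (a 48-hour window = 2 days).
The third arrival falls in the interval iff at least 3 events occur there: P(S_3 ≤ t) = P(N ≥ 3) = 1 − P(N ≤ 2) ≈ 0.6201.

0.6201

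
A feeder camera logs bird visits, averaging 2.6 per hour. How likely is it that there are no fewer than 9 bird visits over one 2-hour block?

0.0819

Over the interval, μ = 2.6 × 2 = 5.2 (a 2-hour block = 2 hours).
P(N ≥ 9) = 1 − P(N ≤ 8) = 1 − Σ_{j=0}^{8} e^(−μ) μ^j/j! ≈ 0.0819.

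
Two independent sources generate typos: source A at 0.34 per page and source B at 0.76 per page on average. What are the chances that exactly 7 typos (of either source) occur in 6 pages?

0.1472

Independent Poisson processes superpose: combined rate λ = 0.34 + 0.76 = 1.1 per page.
Over the interval, μ = 1.1 × 6 = 6.6 (6 pages).
P(N = 7) = e^(−6.6) · 6.6^7/7! ≈ 0.1472.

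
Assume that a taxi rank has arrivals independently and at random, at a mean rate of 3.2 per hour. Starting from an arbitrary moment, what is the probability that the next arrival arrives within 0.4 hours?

0.7220

Inter-arrival times are exponential with rate λ = 3.2 per hour.
P(T ≤ 0.4) = 1 − e^(−λt) = 1 − e^(−3.2 × 0.4) = 1 − e^(−1.28) ≈ 0.7220.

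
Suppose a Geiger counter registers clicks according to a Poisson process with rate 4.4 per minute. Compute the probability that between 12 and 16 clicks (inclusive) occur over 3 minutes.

0.4876

Over the interval, μ = 4.4 × 3 = 13.2 (3 minutes).
P(12 ≤ N ≤ 16) = Σ_{j=12}^{16} e^(−13.2) · 13.2^j/j! ≈ 0.4876.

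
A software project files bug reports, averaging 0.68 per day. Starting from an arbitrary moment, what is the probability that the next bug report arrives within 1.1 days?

Inter-arrival times are exponential with rate λ = 0.68 per day.
P(T ≤ 1.1) = 1 − e^(−λt) = 1 − e^(−0.68 × 1.1) = 1 − e^(−0.748) ≈ 0.5267.

0.5267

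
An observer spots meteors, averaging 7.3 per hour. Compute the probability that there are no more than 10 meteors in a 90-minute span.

0.4659

Over the interval, μ = 7.3 × 1.5 = 10.95 (a 90-minute span = 1.5 hours).
P(N ≤ 10) = Σ_{j=0}^{10} e^(−μ) μ^j/j! ≈ 0.4659.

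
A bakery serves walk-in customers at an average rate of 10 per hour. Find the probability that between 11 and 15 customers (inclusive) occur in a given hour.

With mean μ = 10 per hour,
P(11 ≤ N ≤ 15) = Σ_{j=11}^{15} e^(−10) · 10^j/j! ≈ 0.3682.

0.3682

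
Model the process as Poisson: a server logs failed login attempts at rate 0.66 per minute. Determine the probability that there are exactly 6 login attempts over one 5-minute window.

0.0662

Over the interval, μ = 0.66 × 5 = 3.3 (a 5-minute window = 5 minutes).
P(N = 6) = e^(−μ) μ^6/6! = e^(−3.3) · 3.3^6/720 ≈ 0.0662.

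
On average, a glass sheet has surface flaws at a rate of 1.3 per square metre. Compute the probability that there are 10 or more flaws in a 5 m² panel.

0.1226

Over the interval, μ = 1.3 × 5 = 6.5 (a 5 m² panel = 5 square metres).
P(N ≥ 10) = 1 − P(N ≤ 9) = 1 − Σ_{j=0}^{9} e^(−μ) μ^j/j! ≈ 0.1226.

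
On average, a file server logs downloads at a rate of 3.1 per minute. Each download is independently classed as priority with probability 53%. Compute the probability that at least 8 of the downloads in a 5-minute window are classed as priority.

Thinning: the downloads that are classed as priority themselves form a Poisson process with rate 0.53 × 3.1 = 1.643 per minute.
Over the interval, μ = 1.643 × 5 = 8.215 (a 5-minute window = 5 minutes).
P(N ≥ 8) = 1 − P(N ≤ 7) ≈ 0.5766.

0.5766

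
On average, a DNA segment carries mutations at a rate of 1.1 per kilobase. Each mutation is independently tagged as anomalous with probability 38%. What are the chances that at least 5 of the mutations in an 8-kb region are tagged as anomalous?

0.2455

Thinning: the mutations that are tagged as anomalous themselves form a Poisson process with rate 0.38 × 1.1 = 0.418 per kilobase.
Over the interval, μ = 0.418 × 8 = 3.344 (an 8-kb region = 8 kilobases).
P(N ≥ 5) = 1 − P(N ≤ 4) ≈ 0.2455.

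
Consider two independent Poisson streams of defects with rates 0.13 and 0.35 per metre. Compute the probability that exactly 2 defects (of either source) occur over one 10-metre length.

0.0948

Independent Poisson processes superpose: combined rate λ = 0.13 + 0.35 = 0.48 per metre.
Over the interval, μ = 0.48 × 10 = 4.8 (a 10-metre length = 10 metres).
P(N = 2) = e^(−4.8) · 4.8^2/2! ≈ 0.0948.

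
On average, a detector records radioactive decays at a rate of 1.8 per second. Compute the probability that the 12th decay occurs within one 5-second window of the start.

0.1970

Over the interval, μ = 1.8 × 5 = 9 (a 5-second window = 5 seconds).
The 12th arrival falls in the interval iff at least 12 events occur there: P(S_12 ≤ t) = P(N ≥ 12) = 1 − P(N ≤ 11) ≈ 0.1970.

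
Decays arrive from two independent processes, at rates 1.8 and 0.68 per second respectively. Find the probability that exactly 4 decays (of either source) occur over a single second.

Independent Poisson processes superpose: combined rate λ = 1.8 + 0.68 = 2.48 per second.
So μ = 2.48.
P(N = 4) = e^(−2.48) · 2.48^4/4! ≈ 0.1320.

0.1320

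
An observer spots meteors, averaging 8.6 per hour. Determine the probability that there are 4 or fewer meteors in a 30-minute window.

Over the interval, μ = 8.6 × 0.5 = 4.3 (a 30-minute window = 0.5 hours).
P(N ≤ 4) = Σ_{j=0}^{4} e^(−μ) μ^j/j! ≈ 0.5704.

0.5704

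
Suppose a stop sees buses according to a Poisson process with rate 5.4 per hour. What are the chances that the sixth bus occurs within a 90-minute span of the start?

0.8178

Over the interval, μ = 5.4 × 1.5 = 8.1 (a 90-minute span = 1.5 hours).
The sixth arrival falls in the interval iff at least 6 events occur there: P(S_6 ≤ t) = P(N ≥ 6) = 1 − P(N ≤ 5) ≈ 0.8178.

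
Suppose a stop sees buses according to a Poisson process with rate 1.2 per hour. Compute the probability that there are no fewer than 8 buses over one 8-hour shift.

Over the interval, μ = 1.2 × 8 = 9.6 (an 8-hour shift = 8 hours).
P(N ≥ 8) = 1 − P(N ≤ 7) = 1 − Σ_{j=0}^{7} e^(−μ) μ^j/j! ≈ 0.7416.

0.7416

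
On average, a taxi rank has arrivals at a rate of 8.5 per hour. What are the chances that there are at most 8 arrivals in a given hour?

With mean μ = 8.5 per hour,
P(N ≤ 8) = Σ_{j=0}^{8} e^(−μ) μ^j/j! ≈ 0.5231.

0.5231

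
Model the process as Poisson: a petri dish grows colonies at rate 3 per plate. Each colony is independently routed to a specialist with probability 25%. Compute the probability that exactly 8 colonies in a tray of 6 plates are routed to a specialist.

0.0463

Thinning: the colonies that are routed to a specialist themselves form a Poisson process with rate 0.25 × 3 = 0.75 per plate.
Over the interval, μ = 0.75 × 6 = 4.5 (a tray of 6 plates = 6 plates).
P(N = 8) = e^(−4.5) · 4.5^8/8! ≈ 0.0463.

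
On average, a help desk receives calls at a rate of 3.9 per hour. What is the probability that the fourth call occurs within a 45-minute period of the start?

Over the interval, μ = 3.9 × 0.75 = 2.925 (a 45-minute period = 0.75 hours).
The fourth arrival falls in the interval iff at least 4 events occur there: P(S_4 ≤ t) = P(N ≥ 4) = 1 − P(N ≤ 3) ≈ 0.3360.

0.3360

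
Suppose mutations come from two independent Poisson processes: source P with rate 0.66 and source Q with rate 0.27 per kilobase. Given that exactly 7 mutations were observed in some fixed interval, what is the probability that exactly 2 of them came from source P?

0.0218

Given the total, each event is independently from source P with probability p = λ_P/(λ_P+λ_Q) = 0.66/0.93 ≈ 0.7097.
So K ~ Binomial(7, 0.66/0.93): P(K = 2) = C(7,2) · (0.66/0.93)^2 · (0.27/0.93)^5 ≈ 0.0218.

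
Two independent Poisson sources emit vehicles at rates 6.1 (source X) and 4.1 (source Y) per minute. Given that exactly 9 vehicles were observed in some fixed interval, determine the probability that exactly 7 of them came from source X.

Given the total, each event is independently from source X with probability p = λ_X/(λ_X+λ_Y) = 6.1/10.2 ≈ 0.5980.
So K ~ Binomial(9, 6.1/10.2): P(K = 7) = C(9,7) · (6.1/10.2)^7 · (4.1/10.2)^2 ≈ 0.1591.

0.1591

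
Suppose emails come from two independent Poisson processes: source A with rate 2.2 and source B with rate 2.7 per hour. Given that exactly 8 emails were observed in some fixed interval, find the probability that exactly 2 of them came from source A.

Given the total, each event is independently from source A with probability p = λ_A/(λ_A+λ_B) = 2.2/4.9 ≈ 0.4490.
So K ~ Binomial(8, 2.2/4.9): P(K = 2) = C(8,2) · (2.2/4.9)^2 · (2.7/4.9)^6 ≈ 0.1580.

0.1580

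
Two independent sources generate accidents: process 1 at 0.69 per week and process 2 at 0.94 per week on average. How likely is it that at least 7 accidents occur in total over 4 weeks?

0.4766

Independent Poisson processes superpose: combined rate λ = 0.69 + 0.94 = 1.63 per week.
Over the interval, μ = 1.63 × 4 = 6.52 (4 weeks).
P(N ≥ 7) = 1 − P(N ≤ 6) ≈ 0.4766.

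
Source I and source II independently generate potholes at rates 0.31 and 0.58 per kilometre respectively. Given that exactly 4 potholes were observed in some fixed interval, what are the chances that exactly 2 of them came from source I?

0.3092

Given the total, each event is independently from source I with probability p = λ_I/(λ_I+λ_II) = 0.31/0.89 ≈ 0.3483.
So K ~ Binomial(4, 0.31/0.89): P(K = 2) = C(4,2) · (0.31/0.89)^2 · (0.58/0.89)^2 ≈ 0.3092.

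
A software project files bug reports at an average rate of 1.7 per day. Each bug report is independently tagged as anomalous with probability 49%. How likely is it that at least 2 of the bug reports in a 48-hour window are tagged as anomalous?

Thinning: the bug reports that are tagged as anomalous themselves form a Poisson process with rate 0.49 × 1.7 = 0.833 per day.
Over the interval, μ = 0.833 × 2 = 1.666 (a 48-hour window = 2 days).
P(N ≥ 2) = 1 − P(N ≤ 1) ≈ 0.4961.

0.4961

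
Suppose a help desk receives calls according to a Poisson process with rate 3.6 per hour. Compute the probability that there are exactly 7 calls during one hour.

With mean μ = 3.6 per hour,
P(N = 7) = e^(−μ) μ^7/7! = e^(−3.6) · 3.6^7/5040 ≈ 0.0425.

0.0425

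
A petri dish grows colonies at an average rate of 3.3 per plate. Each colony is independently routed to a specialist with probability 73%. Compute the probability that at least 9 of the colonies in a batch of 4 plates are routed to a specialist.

0.6247

Thinning: the colonies that are routed to a specialist themselves form a Poisson process with rate 0.73 × 3.3 = 2.409 per plate.
Over the interval, μ = 2.409 × 4 = 9.636 (a batch of 4 plates = 4 plates).
P(N ≥ 9) = 1 − P(N ≤ 8) ≈ 0.6247.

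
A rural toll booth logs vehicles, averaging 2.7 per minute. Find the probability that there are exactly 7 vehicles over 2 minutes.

Over the interval, μ = 2.7 × 2 = 5.4 (2 minutes).
P(N = 7) = e^(−μ) μ^7/7! = e^(−5.4) · 5.4^7/5040 ≈ 0.1200.

0.1200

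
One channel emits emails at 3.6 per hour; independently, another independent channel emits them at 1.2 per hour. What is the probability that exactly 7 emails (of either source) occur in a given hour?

Independent Poisson processes superpose: combined rate λ = 3.6 + 1.2 = 4.8 per hour.
So μ = 4.8.
P(N = 7) = e^(−4.8) · 4.8^7/7! ≈ 0.0959.

0.0959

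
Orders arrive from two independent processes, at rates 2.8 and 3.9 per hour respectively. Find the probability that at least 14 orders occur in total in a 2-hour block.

Independent Poisson processes superpose: combined rate λ = 2.8 + 3.9 = 6.7 per hour.
Over the interval, μ = 6.7 × 2 = 13.4 (a 2-hour block = 2 hours).
P(N ≥ 14) = 1 − P(N ≤ 13) ≈ 0.4708.

0.4708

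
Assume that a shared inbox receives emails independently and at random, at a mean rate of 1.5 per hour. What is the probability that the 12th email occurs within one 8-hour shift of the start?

Over the interval, μ = 1.5 × 8 = 12 (an 8-hour shift = 8 hours).
The 12th arrival falls in the interval iff at least 12 events occur there: P(S_12 ≤ t) = P(N ≥ 12) = 1 − P(N ≤ 11) ≈ 0.5384.

0.5384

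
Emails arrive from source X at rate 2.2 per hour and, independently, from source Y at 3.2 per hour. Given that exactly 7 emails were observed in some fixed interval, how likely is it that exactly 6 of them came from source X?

0.0190

Given the total, each event is independently from source X with probability p = λ_X/(λ_X+λ_Y) = 2.2/5.4 ≈ 0.4074.
So K ~ Binomial(7, 2.2/5.4): P(K = 6) = C(7,6) · (2.2/5.4)^6 · (3.2/5.4)^1 ≈ 0.0190.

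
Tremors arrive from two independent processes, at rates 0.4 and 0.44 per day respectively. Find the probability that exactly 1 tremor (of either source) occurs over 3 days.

0.2028

Independent Poisson processes superpose: combined rate λ = 0.4 + 0.44 = 0.84 per day.
Over the interval, μ = 0.84 × 3 = 2.52 (3 days).
P(N = 1) = e^(−2.52) · 2.52^1/1! ≈ 0.2028.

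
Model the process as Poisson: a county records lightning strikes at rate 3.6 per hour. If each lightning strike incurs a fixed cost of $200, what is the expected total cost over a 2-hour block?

E[N] = 3.6 × 2 = 7.2 (a 2-hour block = 2 hours); E[cost] = 7.2 × $200 = $1440.

$1440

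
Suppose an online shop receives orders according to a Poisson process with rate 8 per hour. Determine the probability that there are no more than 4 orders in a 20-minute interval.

Over the interval, μ = 8 × 1/3 ≈ 2.66667 (a 20-minute interval = 1/3 hours).
P(N ≤ 4) = Σ_{j=0}^{4} e^(−μ) μ^j/j! ≈ 0.8678.

0.8678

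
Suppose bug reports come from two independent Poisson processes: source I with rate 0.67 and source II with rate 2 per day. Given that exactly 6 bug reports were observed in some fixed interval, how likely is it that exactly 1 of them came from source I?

Given the total, each event is independently from source I with probability p = λ_I/(λ_I+λ_II) = 0.67/2.67 ≈ 0.2509.
So K ~ Binomial(6, 0.67/2.67): P(K = 1) = C(6,1) · (0.67/2.67)^1 · (2/2.67)^5 ≈ 0.3551.

0.3551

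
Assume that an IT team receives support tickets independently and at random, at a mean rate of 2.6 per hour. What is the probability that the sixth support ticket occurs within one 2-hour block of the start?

Over the interval, μ = 2.6 × 2 = 5.2 (a 2-hour block = 2 hours).
The sixth arrival falls in the interval iff at least 6 events occur there: P(S_6 ≤ t) = P(N ≥ 6) = 1 − P(N ≤ 5) ≈ 0.4191.

0.4191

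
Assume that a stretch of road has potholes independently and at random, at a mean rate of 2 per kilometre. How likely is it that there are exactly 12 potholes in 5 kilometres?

Over the interval, μ = 2 × 5 = 10 (5 kilometres).
P(N = 12) = e^(−μ) μ^12/12! = e^(−10) · 10^12/479001600 ≈ 0.0948.

0.0948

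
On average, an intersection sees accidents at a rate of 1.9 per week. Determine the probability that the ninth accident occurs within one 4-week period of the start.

0.3518

Over the interval, μ = 1.9 × 4 = 7.6 (a 4-week period = 4 weeks).
The ninth arrival falls in the interval iff at least 9 events occur there: P(S_9 ≤ t) = P(N ≥ 9) = 1 − P(N ≤ 8) ≈ 0.3518.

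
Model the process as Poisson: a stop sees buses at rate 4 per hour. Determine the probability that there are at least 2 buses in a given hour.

0.9084

With mean μ = 4 per hour,
P(N ≥ 2) = 1 − P(N ≤ 1) = 1 − Σ_{j=0}^{1} e^(−μ) μ^j/j! ≈ 0.9084.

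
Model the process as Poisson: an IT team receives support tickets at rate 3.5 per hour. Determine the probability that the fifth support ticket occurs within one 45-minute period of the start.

0.1261

Over the interval, μ = 3.5 × 0.75 = 2.625 (a 45-minute period = 0.75 hours).
The fifth arrival falls in the interval iff at least 5 events occur there: P(S_5 ≤ t) = P(N ≥ 5) = 1 − P(N ≤ 4) ≈ 0.1261.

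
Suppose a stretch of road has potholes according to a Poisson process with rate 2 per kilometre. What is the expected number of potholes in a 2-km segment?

E[N] = λt = 2 × 2 = 4 (a 2-km segment = 2 kilometres).

4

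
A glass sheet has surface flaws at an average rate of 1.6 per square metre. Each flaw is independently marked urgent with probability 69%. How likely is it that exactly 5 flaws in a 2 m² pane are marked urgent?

0.0481

Thinning: the flaws that are marked urgent themselves form a Poisson process with rate 0.69 × 1.6 = 1.104 per square metre.
Over the interval, μ = 1.104 × 2 = 2.208 (a 2 m² pane = 2 square metres).
P(N = 5) = e^(−2.208) · 2.208^5/5! ≈ 0.0481.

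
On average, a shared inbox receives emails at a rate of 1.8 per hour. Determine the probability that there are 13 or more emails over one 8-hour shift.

Over the interval, μ = 1.8 × 8 = 14.4 (an 8-hour shift = 8 hours).
P(N ≥ 13) = 1 − P(N ≤ 12) = 1 − Σ_{j=0}^{12} e^(−μ) μ^j/j! ≈ 0.6797.

0.6797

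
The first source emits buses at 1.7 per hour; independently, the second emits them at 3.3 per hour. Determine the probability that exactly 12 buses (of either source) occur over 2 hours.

0.0948

Independent Poisson processes superpose: combined rate λ = 1.7 + 3.3 = 5 per hour.
Over the interval, μ = 5 × 2 = 10 (2 hours).
P(N = 12) = e^(−10) · 10^12/12! ≈ 0.0948.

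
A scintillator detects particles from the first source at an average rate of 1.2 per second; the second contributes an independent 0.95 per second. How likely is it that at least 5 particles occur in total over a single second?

Independent Poisson processes superpose: combined rate λ = 1.2 + 0.95 = 2.15 per second.
So μ = 2.15.
P(N ≥ 5) = 1 − P(N ≤ 4) ≈ 0.0672.

0.0672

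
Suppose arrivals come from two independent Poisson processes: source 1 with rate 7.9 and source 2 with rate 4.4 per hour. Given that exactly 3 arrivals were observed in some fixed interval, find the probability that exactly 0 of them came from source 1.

Given the total, each event is independently from source 1 with probability p = λ_1/(λ_1+λ_2) = 7.9/12.3 ≈ 0.6423.
So K ~ Binomial(3, 7.9/12.3): P(K = 0) = C(3,0) · (7.9/12.3)^0 · (4.4/12.3)^3 ≈ 0.0458.

0.0458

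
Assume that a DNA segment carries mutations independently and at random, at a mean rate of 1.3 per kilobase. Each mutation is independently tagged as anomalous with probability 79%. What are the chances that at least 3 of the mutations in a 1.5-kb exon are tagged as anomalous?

Thinning: the mutations that are tagged as anomalous themselves form a Poisson process with rate 0.79 × 1.3 = 1.027 per kilobase.
Over the interval, μ = 1.027 × 1.5 = 1.5405 (a 1.5-kb exon = 1.5 kilobases).
P(N ≥ 3) = 1 − P(N ≤ 2) ≈ 0.2014.

0.2014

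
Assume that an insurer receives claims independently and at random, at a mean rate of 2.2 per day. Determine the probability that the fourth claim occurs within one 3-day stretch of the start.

0.8948

Over the interval, μ = 2.2 × 3 = 6.6 (a 3-day stretch = 3 days).
The fourth arrival falls in the interval iff at least 4 events occur there: P(S_4 ≤ t) = P(N ≥ 4) = 1 − P(N ≤ 3) ≈ 0.8948.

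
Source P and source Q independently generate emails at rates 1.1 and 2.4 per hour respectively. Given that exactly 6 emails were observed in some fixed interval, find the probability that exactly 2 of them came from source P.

Given the total, each event is independently from source P with probability p = λ_P/(λ_P+λ_Q) = 1.1/3.5 ≈ 0.3143.
So K ~ Binomial(6, 1.1/3.5): P(K = 2) = C(6,2) · (1.1/3.5)^2 · (2.4/3.5)^4 ≈ 0.3276.

0.3276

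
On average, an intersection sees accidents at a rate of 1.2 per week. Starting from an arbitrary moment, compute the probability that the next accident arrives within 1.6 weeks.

Inter-arrival times are exponential with rate λ = 1.2 per week.
P(T ≤ 1.6) = 1 − e^(−λt) = 1 − e^(−1.2 × 1.6) = 1 − e^(−1.92) ≈ 0.8534.

0.8534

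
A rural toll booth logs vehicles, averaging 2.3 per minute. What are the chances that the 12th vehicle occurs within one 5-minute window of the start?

0.4802

Over the interval, μ = 2.3 × 5 = 11.5 (a 5-minute window = 5 minutes).
The 12th arrival falls in the interval iff at least 12 events occur there: P(S_12 ≤ t) = P(N ≥ 12) = 1 − P(N ≤ 11) ≈ 0.4802.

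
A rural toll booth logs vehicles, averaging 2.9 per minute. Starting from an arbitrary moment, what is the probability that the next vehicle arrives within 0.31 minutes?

Inter-arrival times are exponential with rate λ = 2.9 per minute.
P(T ≤ 0.31) = 1 − e^(−λt) = 1 − e^(−2.9 × 0.31) = 1 − e^(−0.899) ≈ 0.5930.

0.5930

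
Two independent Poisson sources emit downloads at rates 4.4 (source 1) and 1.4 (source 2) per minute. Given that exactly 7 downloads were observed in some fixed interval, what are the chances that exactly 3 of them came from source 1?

0.0519

Given the total, each event is independently from source 1 with probability p = λ_1/(λ_1+λ_2) = 4.4/5.8 ≈ 0.7586.
So K ~ Binomial(7, 4.4/5.8): P(K = 3) = C(7,3) · (4.4/5.8)^3 · (1.4/5.8)^4 ≈ 0.0519.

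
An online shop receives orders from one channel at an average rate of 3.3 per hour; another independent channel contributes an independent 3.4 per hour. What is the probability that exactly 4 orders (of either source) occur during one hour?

0.1034

Independent Poisson processes superpose: combined rate λ = 3.3 + 3.4 = 6.7 per hour.
So μ = 6.7.
P(N = 4) = e^(−6.7) · 6.7^4/4! ≈ 0.1034.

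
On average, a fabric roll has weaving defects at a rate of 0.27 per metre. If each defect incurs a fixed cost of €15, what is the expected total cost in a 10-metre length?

€40.5

E[N] = 0.27 × 10 = 2.7 (a 10-metre length = 10 metres); E[cost] = 2.7 × €15 = €40.5.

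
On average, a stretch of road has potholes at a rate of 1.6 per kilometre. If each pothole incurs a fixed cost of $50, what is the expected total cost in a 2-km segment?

E[N] = 1.6 × 2 = 3.2 (a 2-km segment = 2 kilometres); E[cost] = 3.2 × $50 = $160.

$160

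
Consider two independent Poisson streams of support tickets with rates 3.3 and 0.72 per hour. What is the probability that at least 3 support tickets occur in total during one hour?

Independent Poisson processes superpose: combined rate λ = 3.3 + 0.72 = 4.02 per hour.
So μ = 4.02.
P(N ≥ 3) = 1 − P(N ≤ 2) ≈ 0.7648.

0.7648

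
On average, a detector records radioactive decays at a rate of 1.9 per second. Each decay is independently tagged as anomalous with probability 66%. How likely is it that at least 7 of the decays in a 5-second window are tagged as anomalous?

Thinning: the decays that are tagged as anomalous themselves form a Poisson process with rate 0.66 × 1.9 = 1.254 per second.
Over the interval, μ = 1.254 × 5 = 6.27 (a 5-second window = 5 seconds).
P(N ≥ 7) = 1 − P(N ≤ 6) ≈ 0.4370.

0.4370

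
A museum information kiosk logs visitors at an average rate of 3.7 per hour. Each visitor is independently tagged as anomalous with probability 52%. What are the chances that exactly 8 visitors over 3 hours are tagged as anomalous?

Thinning: the visitors that are tagged as anomalous themselves form a Poisson process with rate 0.52 × 3.7 = 1.924 per hour.
Over the interval, μ = 1.924 × 3 = 5.772 (3 hours).
P(N = 8) = e^(−5.772) · 5.772^8/8! ≈ 0.0951.

0.0951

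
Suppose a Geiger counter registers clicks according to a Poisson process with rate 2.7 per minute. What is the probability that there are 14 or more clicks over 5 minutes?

0.4818

Over the interval, μ = 2.7 × 5 = 13.5 (5 minutes).
P(N ≥ 14) = 1 − P(N ≤ 13) = 1 − Σ_{j=0}^{13} e^(−μ) μ^j/j! ≈ 0.4818.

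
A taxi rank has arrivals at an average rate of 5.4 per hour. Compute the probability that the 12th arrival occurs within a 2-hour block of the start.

Over the interval, μ = 5.4 × 2 = 10.8 (a 2-hour block = 2 hours).
The 12th arrival falls in the interval iff at least 12 events occur there: P(S_12 ≤ t) = P(N ≥ 12) = 1 − P(N ≤ 11) ≈ 0.3969.

0.3969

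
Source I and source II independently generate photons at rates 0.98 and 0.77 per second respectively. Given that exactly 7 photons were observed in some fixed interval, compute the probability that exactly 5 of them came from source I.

0.2239

Given the total, each event is independently from source I with probability p = λ_I/(λ_I+λ_II) = 0.98/1.75 = 0.5600.
So K ~ Binomial(7, 0.98/1.75): P(K = 5) = C(7,5) · (0.98/1.75)^5 · (0.77/1.75)^2 ≈ 0.2239.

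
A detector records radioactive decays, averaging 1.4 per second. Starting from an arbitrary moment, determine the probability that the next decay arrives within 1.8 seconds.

Inter-arrival times are exponential with rate λ = 1.4 per second.
P(T ≤ 1.8) = 1 − e^(−λt) = 1 − e^(−1.4 × 1.8) = 1 − e^(−2.52) ≈ 0.9195.

0.9195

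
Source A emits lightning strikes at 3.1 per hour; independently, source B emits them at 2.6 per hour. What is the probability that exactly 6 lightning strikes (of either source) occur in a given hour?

Independent Poisson processes superpose: combined rate λ = 3.1 + 2.6 = 5.7 per hour.
So μ = 5.7.
P(N = 6) = e^(−5.7) · 5.7^6/6! ≈ 0.1594.

0.1594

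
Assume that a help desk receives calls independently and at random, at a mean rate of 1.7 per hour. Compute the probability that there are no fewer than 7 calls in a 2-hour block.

Over the interval, μ = 1.7 × 2 = 3.4 (a 2-hour block = 2 hours).
P(N ≥ 7) = 1 − P(N ≤ 6) = 1 − Σ_{j=0}^{6} e^(−μ) μ^j/j! ≈ 0.0579.

0.0579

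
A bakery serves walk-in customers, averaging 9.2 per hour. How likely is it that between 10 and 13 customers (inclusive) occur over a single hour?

With mean μ = 9.2 per hour,
P(10 ≤ N ≤ 13) = Σ_{j=10}^{13} e^(−9.2) · 9.2^j/j! ≈ 0.3545.

0.3545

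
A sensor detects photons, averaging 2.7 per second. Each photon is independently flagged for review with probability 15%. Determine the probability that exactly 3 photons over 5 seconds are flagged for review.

0.1827

Thinning: the photons that are flagged for review themselves form a Poisson process with rate 0.15 × 2.7 = 0.405 per second.
Over the interval, μ = 0.405 × 5 = 2.025 (5 seconds).
P(N = 3) = e^(−2.025) · 2.025^3/3! ≈ 0.1827.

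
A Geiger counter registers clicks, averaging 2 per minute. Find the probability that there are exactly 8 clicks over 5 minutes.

0.1126

Over the interval, μ = 2 × 5 = 10 (5 minutes).
P(N = 8) = e^(−μ) μ^8/8! = e^(−10) · 10^8/40320 ≈ 0.1126.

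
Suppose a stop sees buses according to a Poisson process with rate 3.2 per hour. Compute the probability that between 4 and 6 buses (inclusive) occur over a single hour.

With mean μ = 3.2 per hour,
P(4 ≤ N ≤ 6) = Σ_{j=4}^{6} e^(−3.2) · 3.2^j/j! ≈ 0.3529.

0.3529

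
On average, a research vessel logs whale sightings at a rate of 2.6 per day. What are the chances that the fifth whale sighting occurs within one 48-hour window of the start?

Over the interval, μ = 2.6 × 2 = 5.2 (a 48-hour window = 2 days).
The fifth arrival falls in the interval iff at least 5 events occur there: P(S_5 ≤ t) = P(N ≥ 5) = 1 − P(N ≤ 4) ≈ 0.5939.

0.5939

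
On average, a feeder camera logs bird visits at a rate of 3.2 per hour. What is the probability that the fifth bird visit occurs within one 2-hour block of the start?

0.7649

Over the interval, μ = 3.2 × 2 = 6.4 (a 2-hour block = 2 hours).
The fifth arrival falls in the interval iff at least 5 events occur there: P(S_5 ≤ t) = P(N ≥ 5) = 1 − P(N ≤ 4) ≈ 0.7649.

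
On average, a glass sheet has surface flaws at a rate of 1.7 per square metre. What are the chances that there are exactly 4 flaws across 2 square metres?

Over the interval, μ = 1.7 × 2 = 3.4 (2 square metres).
P(N = 4) = e^(−μ) μ^4/4! = e^(−3.4) · 3.4^4/24 ≈ 0.1858.

0.1858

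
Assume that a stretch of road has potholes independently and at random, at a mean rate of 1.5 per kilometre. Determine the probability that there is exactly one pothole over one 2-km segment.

0.1494

Over the interval, μ = 1.5 × 2 = 3 (a 2-km segment = 2 kilometres).
P(N = 1) = e^(−μ) μ^1/1! = e^(−3) · 3^1/1 ≈ 0.1494.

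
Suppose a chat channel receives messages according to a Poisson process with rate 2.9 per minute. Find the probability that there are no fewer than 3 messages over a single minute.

With mean μ = 2.9 per minute,
P(N ≥ 3) = 1 − P(N ≤ 2) = 1 − Σ_{j=0}^{2} e^(−μ) μ^j/j! ≈ 0.5540.

0.5540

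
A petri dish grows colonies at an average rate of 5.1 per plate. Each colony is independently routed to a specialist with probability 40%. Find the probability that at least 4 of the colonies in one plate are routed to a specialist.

0.1502

Thinning: the colonies that are routed to a specialist themselves form a Poisson process with rate 0.4 × 5.1 = 2.04 per plate.
So μ = 2.04.
P(N ≥ 4) = 1 − P(N ≤ 3) ≈ 0.1502.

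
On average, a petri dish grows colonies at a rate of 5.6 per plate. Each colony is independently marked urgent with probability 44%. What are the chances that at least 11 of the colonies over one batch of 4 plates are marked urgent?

0.3990

Thinning: the colonies that are marked urgent themselves form a Poisson process with rate 0.44 × 5.6 = 2.464 per plate.
Over the interval, μ = 2.464 × 4 = 9.856 (a batch of 4 plates = 4 plates).
P(N ≥ 11) = 1 − P(N ≤ 10) ≈ 0.3990.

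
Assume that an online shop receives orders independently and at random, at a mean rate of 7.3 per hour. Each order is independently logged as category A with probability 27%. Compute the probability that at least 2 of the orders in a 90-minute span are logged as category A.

Thinning: the orders that are logged as category A themselves form a Poisson process with rate 0.27 × 7.3 = 1.971 per hour.
Over the interval, μ = 1.971 × 1.5 = 2.9565 (a 90-minute span = 1.5 hours).
P(N ≥ 2) = 1 − P(N ≤ 1) ≈ 0.7943.

0.7943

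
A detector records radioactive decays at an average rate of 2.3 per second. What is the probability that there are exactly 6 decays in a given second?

With mean μ = 2.3 per second,
P(N = 6) = e^(−μ) μ^6/6! = e^(−2.3) · 2.3^6/720 ≈ 0.0206.

0.0206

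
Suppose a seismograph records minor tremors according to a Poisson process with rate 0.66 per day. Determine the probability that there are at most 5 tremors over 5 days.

0.8829

Over the interval, μ = 0.66 × 5 = 3.3 (5 days).
P(N ≤ 5) = Σ_{j=0}^{5} e^(−μ) μ^j/j! ≈ 0.8829.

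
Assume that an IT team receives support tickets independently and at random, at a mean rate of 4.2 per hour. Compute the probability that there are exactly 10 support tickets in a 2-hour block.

Over the interval, μ = 4.2 × 2 = 8.4 (a 2-hour block = 2 hours).
P(N = 10) = e^(−μ) μ^10/10! = e^(−8.4) · 8.4^10/3628800 ≈ 0.1084.

0.1084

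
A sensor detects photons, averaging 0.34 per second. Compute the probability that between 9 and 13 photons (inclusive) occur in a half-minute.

Over the interval, μ = 0.34 × 30 = 10.2 (a half-minute = 30 seconds).
P(9 ≤ N ≤ 13) = Σ_{j=9}^{13} e^(−10.2) · 10.2^j/j! ≈ 0.5387.

0.5387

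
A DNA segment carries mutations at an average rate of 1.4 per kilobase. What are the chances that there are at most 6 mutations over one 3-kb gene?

Over the interval, μ = 1.4 × 3 = 4.2 (a 3-kb gene = 3 kilobases).
P(N ≤ 6) = Σ_{j=0}^{6} e^(−μ) μ^j/j! ≈ 0.8675.

0.8675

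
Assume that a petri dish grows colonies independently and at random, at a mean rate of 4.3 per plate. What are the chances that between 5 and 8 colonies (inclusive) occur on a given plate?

0.3979

With mean μ = 4.3 per plate,
P(5 ≤ N ≤ 8) = Σ_{j=5}^{8} e^(−4.3) · 4.3^j/j! ≈ 0.3979.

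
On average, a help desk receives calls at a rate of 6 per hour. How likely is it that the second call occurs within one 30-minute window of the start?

0.8009

Over the interval, μ = 6 × 0.5 = 3 (a 30-minute window = 0.5 hours).
The second arrival falls in the interval iff at least 2 events occur there: P(S_2 ≤ t) = P(N ≥ 2) = 1 − P(N ≤ 1) ≈ 0.8009.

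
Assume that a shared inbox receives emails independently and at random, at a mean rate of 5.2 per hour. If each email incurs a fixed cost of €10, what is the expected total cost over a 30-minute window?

€26

E[N] = 5.2 × 0.5 = 2.6 (a 30-minute window = 0.5 hours); E[cost] = 2.6 × €10 = €26.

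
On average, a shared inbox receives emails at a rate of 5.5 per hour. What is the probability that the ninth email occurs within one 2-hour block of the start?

Over the interval, μ = 5.5 × 2 = 11 (a 2-hour block = 2 hours).
The ninth arrival falls in the interval iff at least 9 events occur there: P(S_9 ≤ t) = P(N ≥ 9) = 1 − P(N ≤ 8) ≈ 0.7680.

0.7680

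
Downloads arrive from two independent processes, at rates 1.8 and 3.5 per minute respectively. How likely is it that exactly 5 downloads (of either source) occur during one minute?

Independent Poisson processes superpose: combined rate λ = 1.8 + 3.5 = 5.3 per minute.
So μ = 5.3.
P(N = 5) = e^(−5.3) · 5.3^5/5! ≈ 0.1740.

0.1740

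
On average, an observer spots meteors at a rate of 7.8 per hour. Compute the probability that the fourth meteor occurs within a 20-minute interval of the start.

Over the interval, μ = 7.8 × 1/3 = 2.6 (a 20-minute interval = 1/3 hours).
The fourth arrival falls in the interval iff at least 4 events occur there: P(S_4 ≤ t) = P(N ≥ 4) = 1 − P(N ≤ 3) ≈ 0.2640.

0.2640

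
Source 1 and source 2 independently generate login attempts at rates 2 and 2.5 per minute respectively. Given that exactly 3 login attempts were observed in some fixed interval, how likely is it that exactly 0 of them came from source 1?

Given the total, each event is independently from source 1 with probability p = λ_1/(λ_1+λ_2) = 2/4.5 ≈ 0.4444.
So K ~ Binomial(3, 2/4.5): P(K = 0) = C(3,0) · (2/4.5)^0 · (2.5/4.5)^3 ≈ 0.1715.

0.1715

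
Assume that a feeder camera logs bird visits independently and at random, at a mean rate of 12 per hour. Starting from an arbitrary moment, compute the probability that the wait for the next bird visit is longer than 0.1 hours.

0.3012

The wait for the next event is exponential with rate λ = 12 per hour.
P(T > 0.1) = e^(−λt) = e^(−12 × 0.1) = e^(−1.2) ≈ 0.3012.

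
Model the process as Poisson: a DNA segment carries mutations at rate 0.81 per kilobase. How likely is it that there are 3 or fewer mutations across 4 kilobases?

0.5936

Over the interval, μ = 0.81 × 4 = 3.24 (4 kilobases).
P(N ≤ 3) = Σ_{j=0}^{3} e^(−μ) μ^j/j! ≈ 0.5936.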